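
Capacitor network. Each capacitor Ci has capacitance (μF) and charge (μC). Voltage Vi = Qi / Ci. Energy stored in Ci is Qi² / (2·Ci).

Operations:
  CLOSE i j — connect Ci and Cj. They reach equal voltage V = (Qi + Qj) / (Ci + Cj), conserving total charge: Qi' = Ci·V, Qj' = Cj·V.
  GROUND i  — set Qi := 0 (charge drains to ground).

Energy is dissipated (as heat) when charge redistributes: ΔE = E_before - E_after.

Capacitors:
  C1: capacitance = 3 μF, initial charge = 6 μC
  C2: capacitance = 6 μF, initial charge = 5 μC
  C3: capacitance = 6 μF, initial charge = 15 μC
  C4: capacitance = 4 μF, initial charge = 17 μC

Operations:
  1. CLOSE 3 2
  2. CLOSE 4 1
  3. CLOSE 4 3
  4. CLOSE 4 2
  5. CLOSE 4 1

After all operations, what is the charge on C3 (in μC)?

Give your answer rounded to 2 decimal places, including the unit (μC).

Initial: C1(3μF, Q=6μC, V=2.00V), C2(6μF, Q=5μC, V=0.83V), C3(6μF, Q=15μC, V=2.50V), C4(4μF, Q=17μC, V=4.25V)
Op 1: CLOSE 3-2: Q_total=20.00, C_total=12.00, V=1.67; Q3=10.00, Q2=10.00; dissipated=4.167
Op 2: CLOSE 4-1: Q_total=23.00, C_total=7.00, V=3.29; Q4=13.14, Q1=9.86; dissipated=4.339
Op 3: CLOSE 4-3: Q_total=23.14, C_total=10.00, V=2.31; Q4=9.26, Q3=13.89; dissipated=3.146
Op 4: CLOSE 4-2: Q_total=19.26, C_total=10.00, V=1.93; Q4=7.70, Q2=11.55; dissipated=0.503
Op 5: CLOSE 4-1: Q_total=17.56, C_total=7.00, V=2.51; Q4=10.03, Q1=7.53; dissipated=1.585
Final charges: Q1=7.53, Q2=11.55, Q3=13.89, Q4=10.03

Answer: 13.89 μC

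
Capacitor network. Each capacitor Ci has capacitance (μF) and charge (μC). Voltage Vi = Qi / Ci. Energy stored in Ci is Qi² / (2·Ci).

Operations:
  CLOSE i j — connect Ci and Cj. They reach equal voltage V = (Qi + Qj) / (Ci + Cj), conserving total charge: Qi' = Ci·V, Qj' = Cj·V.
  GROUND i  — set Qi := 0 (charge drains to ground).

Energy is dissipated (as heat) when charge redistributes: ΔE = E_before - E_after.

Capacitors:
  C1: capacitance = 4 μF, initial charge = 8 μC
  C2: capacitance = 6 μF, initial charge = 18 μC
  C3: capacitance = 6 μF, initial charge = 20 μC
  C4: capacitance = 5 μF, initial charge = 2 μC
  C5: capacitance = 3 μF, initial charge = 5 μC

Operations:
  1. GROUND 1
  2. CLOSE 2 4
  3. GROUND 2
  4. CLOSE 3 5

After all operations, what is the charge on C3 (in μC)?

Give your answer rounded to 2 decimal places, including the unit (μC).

Initial: C1(4μF, Q=8μC, V=2.00V), C2(6μF, Q=18μC, V=3.00V), C3(6μF, Q=20μC, V=3.33V), C4(5μF, Q=2μC, V=0.40V), C5(3μF, Q=5μC, V=1.67V)
Op 1: GROUND 1: Q1=0; energy lost=8.000
Op 2: CLOSE 2-4: Q_total=20.00, C_total=11.00, V=1.82; Q2=10.91, Q4=9.09; dissipated=9.218
Op 3: GROUND 2: Q2=0; energy lost=9.917
Op 4: CLOSE 3-5: Q_total=25.00, C_total=9.00, V=2.78; Q3=16.67, Q5=8.33; dissipated=2.778
Final charges: Q1=0.00, Q2=0.00, Q3=16.67, Q4=9.09, Q5=8.33

Answer: 16.67 μC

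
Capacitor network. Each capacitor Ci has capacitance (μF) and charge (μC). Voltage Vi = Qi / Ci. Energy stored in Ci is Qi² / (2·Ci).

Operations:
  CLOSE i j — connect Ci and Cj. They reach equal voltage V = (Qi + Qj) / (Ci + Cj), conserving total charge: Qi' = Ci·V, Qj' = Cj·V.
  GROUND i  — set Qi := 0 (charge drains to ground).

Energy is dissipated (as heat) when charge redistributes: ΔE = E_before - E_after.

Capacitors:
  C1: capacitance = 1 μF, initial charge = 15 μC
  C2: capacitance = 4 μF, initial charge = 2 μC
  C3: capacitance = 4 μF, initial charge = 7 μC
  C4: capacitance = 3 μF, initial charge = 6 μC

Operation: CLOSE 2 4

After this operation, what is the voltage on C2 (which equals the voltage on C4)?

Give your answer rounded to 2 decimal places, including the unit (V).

Answer: 1.14 V

Derivation:
Initial: C1(1μF, Q=15μC, V=15.00V), C2(4μF, Q=2μC, V=0.50V), C3(4μF, Q=7μC, V=1.75V), C4(3μF, Q=6μC, V=2.00V)
Op 1: CLOSE 2-4: Q_total=8.00, C_total=7.00, V=1.14; Q2=4.57, Q4=3.43; dissipated=1.929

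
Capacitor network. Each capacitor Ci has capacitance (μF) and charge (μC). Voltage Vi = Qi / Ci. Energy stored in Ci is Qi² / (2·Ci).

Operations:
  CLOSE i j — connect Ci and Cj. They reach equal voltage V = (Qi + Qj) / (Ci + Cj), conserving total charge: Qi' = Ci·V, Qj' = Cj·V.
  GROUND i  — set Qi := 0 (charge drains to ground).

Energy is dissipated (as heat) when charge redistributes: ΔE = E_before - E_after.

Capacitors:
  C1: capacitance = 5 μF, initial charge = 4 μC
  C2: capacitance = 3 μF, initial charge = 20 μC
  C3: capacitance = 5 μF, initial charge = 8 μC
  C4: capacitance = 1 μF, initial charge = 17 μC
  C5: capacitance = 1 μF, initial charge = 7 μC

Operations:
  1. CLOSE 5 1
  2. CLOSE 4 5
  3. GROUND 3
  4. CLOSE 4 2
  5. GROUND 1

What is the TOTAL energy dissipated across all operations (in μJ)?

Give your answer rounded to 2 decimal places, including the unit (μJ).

Answer: 91.16 μJ

Derivation:
Initial: C1(5μF, Q=4μC, V=0.80V), C2(3μF, Q=20μC, V=6.67V), C3(5μF, Q=8μC, V=1.60V), C4(1μF, Q=17μC, V=17.00V), C5(1μF, Q=7μC, V=7.00V)
Op 1: CLOSE 5-1: Q_total=11.00, C_total=6.00, V=1.83; Q5=1.83, Q1=9.17; dissipated=16.017
Op 2: CLOSE 4-5: Q_total=18.83, C_total=2.00, V=9.42; Q4=9.42, Q5=9.42; dissipated=57.507
Op 3: GROUND 3: Q3=0; energy lost=6.400
Op 4: CLOSE 4-2: Q_total=29.42, C_total=4.00, V=7.35; Q4=7.35, Q2=22.06; dissipated=2.836
Op 5: GROUND 1: Q1=0; energy lost=8.403
Total dissipated: 91.162 μJ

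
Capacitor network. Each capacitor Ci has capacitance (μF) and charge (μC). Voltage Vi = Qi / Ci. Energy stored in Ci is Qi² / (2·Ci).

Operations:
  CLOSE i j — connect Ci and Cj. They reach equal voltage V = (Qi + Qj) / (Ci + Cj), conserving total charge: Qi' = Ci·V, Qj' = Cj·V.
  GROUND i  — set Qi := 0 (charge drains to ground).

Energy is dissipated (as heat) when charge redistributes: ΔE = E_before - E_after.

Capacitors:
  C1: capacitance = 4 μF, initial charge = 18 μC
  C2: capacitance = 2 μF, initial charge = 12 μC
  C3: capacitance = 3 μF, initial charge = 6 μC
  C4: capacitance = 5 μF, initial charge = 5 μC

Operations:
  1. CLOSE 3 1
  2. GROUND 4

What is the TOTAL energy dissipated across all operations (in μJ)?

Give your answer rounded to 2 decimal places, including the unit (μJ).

Initial: C1(4μF, Q=18μC, V=4.50V), C2(2μF, Q=12μC, V=6.00V), C3(3μF, Q=6μC, V=2.00V), C4(5μF, Q=5μC, V=1.00V)
Op 1: CLOSE 3-1: Q_total=24.00, C_total=7.00, V=3.43; Q3=10.29, Q1=13.71; dissipated=5.357
Op 2: GROUND 4: Q4=0; energy lost=2.500
Total dissipated: 7.857 μJ

Answer: 7.86 μJ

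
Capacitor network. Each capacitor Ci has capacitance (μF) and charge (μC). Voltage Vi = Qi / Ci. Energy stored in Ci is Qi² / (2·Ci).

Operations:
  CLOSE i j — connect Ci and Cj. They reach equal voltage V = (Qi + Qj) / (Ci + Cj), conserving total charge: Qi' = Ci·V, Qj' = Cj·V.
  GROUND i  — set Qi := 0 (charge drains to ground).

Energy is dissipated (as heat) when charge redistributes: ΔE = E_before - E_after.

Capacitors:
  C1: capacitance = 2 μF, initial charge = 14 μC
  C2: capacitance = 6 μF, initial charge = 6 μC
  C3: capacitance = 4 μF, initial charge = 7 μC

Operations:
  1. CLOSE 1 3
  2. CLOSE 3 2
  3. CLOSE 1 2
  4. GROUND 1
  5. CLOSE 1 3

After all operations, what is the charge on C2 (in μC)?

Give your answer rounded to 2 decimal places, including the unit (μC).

Initial: C1(2μF, Q=14μC, V=7.00V), C2(6μF, Q=6μC, V=1.00V), C3(4μF, Q=7μC, V=1.75V)
Op 1: CLOSE 1-3: Q_total=21.00, C_total=6.00, V=3.50; Q1=7.00, Q3=14.00; dissipated=18.375
Op 2: CLOSE 3-2: Q_total=20.00, C_total=10.00, V=2.00; Q3=8.00, Q2=12.00; dissipated=7.500
Op 3: CLOSE 1-2: Q_total=19.00, C_total=8.00, V=2.38; Q1=4.75, Q2=14.25; dissipated=1.688
Op 4: GROUND 1: Q1=0; energy lost=5.641
Op 5: CLOSE 1-3: Q_total=8.00, C_total=6.00, V=1.33; Q1=2.67, Q3=5.33; dissipated=2.667
Final charges: Q1=2.67, Q2=14.25, Q3=5.33

Answer: 14.25 μC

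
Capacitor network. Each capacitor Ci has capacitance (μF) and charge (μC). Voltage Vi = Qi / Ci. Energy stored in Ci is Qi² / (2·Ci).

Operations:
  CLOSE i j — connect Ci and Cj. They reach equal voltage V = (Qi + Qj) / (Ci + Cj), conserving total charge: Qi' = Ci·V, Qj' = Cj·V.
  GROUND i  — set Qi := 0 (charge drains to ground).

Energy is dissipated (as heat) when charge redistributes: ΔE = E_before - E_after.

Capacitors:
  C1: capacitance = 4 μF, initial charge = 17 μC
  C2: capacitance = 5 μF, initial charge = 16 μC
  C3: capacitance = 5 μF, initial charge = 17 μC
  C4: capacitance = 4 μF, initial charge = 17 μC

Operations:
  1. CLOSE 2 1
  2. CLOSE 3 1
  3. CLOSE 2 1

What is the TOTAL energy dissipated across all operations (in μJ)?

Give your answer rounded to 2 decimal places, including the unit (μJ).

Initial: C1(4μF, Q=17μC, V=4.25V), C2(5μF, Q=16μC, V=3.20V), C3(5μF, Q=17μC, V=3.40V), C4(4μF, Q=17μC, V=4.25V)
Op 1: CLOSE 2-1: Q_total=33.00, C_total=9.00, V=3.67; Q2=18.33, Q1=14.67; dissipated=1.225
Op 2: CLOSE 3-1: Q_total=31.67, C_total=9.00, V=3.52; Q3=17.59, Q1=14.07; dissipated=0.079
Op 3: CLOSE 2-1: Q_total=32.41, C_total=9.00, V=3.60; Q2=18.00, Q1=14.40; dissipated=0.024
Total dissipated: 1.328 μJ

Answer: 1.33 μJ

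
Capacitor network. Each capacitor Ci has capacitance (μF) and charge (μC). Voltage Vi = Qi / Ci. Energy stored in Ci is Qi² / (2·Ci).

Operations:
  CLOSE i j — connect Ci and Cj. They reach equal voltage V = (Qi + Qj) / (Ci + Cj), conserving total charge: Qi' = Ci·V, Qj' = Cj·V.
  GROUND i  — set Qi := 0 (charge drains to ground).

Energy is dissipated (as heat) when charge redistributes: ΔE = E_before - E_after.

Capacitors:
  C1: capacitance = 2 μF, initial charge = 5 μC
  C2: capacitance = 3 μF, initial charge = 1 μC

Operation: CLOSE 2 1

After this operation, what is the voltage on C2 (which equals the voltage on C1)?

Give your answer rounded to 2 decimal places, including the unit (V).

Answer: 1.20 V

Derivation:
Initial: C1(2μF, Q=5μC, V=2.50V), C2(3μF, Q=1μC, V=0.33V)
Op 1: CLOSE 2-1: Q_total=6.00, C_total=5.00, V=1.20; Q2=3.60, Q1=2.40; dissipated=2.817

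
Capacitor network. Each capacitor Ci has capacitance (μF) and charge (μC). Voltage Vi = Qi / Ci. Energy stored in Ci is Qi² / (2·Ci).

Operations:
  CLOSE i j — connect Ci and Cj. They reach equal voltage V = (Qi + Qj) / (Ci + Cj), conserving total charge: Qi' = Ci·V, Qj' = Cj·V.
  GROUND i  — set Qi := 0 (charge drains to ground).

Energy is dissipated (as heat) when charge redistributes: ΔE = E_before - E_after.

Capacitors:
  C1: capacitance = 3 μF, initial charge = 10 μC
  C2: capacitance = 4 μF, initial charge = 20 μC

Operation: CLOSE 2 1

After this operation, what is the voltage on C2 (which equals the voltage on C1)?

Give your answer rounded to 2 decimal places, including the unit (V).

Answer: 4.29 V

Derivation:
Initial: C1(3μF, Q=10μC, V=3.33V), C2(4μF, Q=20μC, V=5.00V)
Op 1: CLOSE 2-1: Q_total=30.00, C_total=7.00, V=4.29; Q2=17.14, Q1=12.86; dissipated=2.381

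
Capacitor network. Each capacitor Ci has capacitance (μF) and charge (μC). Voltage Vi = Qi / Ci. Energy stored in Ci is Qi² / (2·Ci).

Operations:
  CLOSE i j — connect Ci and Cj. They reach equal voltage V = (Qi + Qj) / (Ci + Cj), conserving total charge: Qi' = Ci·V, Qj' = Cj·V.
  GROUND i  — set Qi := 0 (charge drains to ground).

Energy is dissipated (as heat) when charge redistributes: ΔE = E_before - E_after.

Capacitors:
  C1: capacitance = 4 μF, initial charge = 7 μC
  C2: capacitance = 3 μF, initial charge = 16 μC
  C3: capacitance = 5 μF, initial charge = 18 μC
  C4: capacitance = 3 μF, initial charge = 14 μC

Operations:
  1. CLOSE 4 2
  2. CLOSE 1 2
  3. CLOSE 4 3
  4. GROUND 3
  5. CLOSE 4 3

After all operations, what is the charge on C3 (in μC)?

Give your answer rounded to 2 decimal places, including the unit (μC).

Answer: 7.73 μC

Derivation:
Initial: C1(4μF, Q=7μC, V=1.75V), C2(3μF, Q=16μC, V=5.33V), C3(5μF, Q=18μC, V=3.60V), C4(3μF, Q=14μC, V=4.67V)
Op 1: CLOSE 4-2: Q_total=30.00, C_total=6.00, V=5.00; Q4=15.00, Q2=15.00; dissipated=0.333
Op 2: CLOSE 1-2: Q_total=22.00, C_total=7.00, V=3.14; Q1=12.57, Q2=9.43; dissipated=9.054
Op 3: CLOSE 4-3: Q_total=33.00, C_total=8.00, V=4.12; Q4=12.38, Q3=20.62; dissipated=1.837
Op 4: GROUND 3: Q3=0; energy lost=42.539
Op 5: CLOSE 4-3: Q_total=12.38, C_total=8.00, V=1.55; Q4=4.64, Q3=7.73; dissipated=15.952
Final charges: Q1=12.57, Q2=9.43, Q3=7.73, Q4=4.64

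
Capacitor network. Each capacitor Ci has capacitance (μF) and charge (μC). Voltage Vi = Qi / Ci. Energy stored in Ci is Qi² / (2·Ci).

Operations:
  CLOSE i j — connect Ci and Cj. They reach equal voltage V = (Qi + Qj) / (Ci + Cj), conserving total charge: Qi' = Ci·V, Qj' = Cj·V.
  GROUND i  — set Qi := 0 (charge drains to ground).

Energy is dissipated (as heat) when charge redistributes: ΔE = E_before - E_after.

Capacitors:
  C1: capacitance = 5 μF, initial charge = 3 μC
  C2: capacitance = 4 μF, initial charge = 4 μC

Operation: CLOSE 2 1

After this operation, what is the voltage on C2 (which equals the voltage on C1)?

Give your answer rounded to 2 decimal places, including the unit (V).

Initial: C1(5μF, Q=3μC, V=0.60V), C2(4μF, Q=4μC, V=1.00V)
Op 1: CLOSE 2-1: Q_total=7.00, C_total=9.00, V=0.78; Q2=3.11, Q1=3.89; dissipated=0.178

Answer: 0.78 V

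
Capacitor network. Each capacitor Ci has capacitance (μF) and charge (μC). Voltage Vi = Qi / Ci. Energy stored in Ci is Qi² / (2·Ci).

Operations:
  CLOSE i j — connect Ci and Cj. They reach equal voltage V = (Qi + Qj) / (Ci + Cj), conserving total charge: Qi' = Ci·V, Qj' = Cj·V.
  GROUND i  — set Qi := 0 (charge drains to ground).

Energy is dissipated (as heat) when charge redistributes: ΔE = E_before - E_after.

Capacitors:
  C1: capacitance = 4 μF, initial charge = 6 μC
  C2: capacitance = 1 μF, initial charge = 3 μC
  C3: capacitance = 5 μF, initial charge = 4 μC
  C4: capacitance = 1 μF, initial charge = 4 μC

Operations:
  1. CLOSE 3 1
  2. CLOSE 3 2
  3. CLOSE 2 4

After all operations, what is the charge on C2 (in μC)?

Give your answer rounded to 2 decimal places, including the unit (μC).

Answer: 2.71 μC

Derivation:
Initial: C1(4μF, Q=6μC, V=1.50V), C2(1μF, Q=3μC, V=3.00V), C3(5μF, Q=4μC, V=0.80V), C4(1μF, Q=4μC, V=4.00V)
Op 1: CLOSE 3-1: Q_total=10.00, C_total=9.00, V=1.11; Q3=5.56, Q1=4.44; dissipated=0.544
Op 2: CLOSE 3-2: Q_total=8.56, C_total=6.00, V=1.43; Q3=7.13, Q2=1.43; dissipated=1.487
Op 3: CLOSE 2-4: Q_total=5.43, C_total=2.00, V=2.71; Q2=2.71, Q4=2.71; dissipated=1.656
Final charges: Q1=4.44, Q2=2.71, Q3=7.13, Q4=2.71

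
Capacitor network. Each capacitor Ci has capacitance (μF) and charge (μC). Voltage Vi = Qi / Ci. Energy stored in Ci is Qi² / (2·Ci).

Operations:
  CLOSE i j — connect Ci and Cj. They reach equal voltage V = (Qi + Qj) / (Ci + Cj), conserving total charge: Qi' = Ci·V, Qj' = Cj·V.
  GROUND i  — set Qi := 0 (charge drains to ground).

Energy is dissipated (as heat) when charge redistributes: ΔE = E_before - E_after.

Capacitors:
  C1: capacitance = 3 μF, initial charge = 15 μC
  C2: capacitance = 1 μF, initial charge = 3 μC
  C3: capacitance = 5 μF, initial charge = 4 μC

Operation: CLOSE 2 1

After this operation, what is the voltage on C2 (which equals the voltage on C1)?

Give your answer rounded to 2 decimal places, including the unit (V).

Initial: C1(3μF, Q=15μC, V=5.00V), C2(1μF, Q=3μC, V=3.00V), C3(5μF, Q=4μC, V=0.80V)
Op 1: CLOSE 2-1: Q_total=18.00, C_total=4.00, V=4.50; Q2=4.50, Q1=13.50; dissipated=1.500

Answer: 4.50 V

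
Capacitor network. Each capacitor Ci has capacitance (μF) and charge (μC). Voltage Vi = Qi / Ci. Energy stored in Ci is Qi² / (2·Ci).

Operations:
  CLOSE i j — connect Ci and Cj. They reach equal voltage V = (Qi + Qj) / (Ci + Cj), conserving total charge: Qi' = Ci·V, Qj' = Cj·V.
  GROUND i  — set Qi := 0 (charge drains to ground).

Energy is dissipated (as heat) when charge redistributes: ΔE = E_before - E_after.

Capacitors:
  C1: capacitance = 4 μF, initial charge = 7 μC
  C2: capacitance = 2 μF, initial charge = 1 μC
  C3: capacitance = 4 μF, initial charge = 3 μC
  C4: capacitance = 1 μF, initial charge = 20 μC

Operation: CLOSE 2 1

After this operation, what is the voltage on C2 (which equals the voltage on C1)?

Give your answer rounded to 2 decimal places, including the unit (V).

Answer: 1.33 V

Derivation:
Initial: C1(4μF, Q=7μC, V=1.75V), C2(2μF, Q=1μC, V=0.50V), C3(4μF, Q=3μC, V=0.75V), C4(1μF, Q=20μC, V=20.00V)
Op 1: CLOSE 2-1: Q_total=8.00, C_total=6.00, V=1.33; Q2=2.67, Q1=5.33; dissipated=1.042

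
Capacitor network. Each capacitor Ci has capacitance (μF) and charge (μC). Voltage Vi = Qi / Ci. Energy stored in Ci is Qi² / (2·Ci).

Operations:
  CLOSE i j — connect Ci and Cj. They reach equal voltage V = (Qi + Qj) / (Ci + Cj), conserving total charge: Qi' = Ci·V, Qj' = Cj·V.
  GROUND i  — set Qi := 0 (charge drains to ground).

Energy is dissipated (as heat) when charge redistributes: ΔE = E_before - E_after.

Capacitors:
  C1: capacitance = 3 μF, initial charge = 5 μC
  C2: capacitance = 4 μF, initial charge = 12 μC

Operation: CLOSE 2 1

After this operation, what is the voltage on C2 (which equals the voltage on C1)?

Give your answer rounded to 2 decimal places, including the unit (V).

Initial: C1(3μF, Q=5μC, V=1.67V), C2(4μF, Q=12μC, V=3.00V)
Op 1: CLOSE 2-1: Q_total=17.00, C_total=7.00, V=2.43; Q2=9.71, Q1=7.29; dissipated=1.524

Answer: 2.43 V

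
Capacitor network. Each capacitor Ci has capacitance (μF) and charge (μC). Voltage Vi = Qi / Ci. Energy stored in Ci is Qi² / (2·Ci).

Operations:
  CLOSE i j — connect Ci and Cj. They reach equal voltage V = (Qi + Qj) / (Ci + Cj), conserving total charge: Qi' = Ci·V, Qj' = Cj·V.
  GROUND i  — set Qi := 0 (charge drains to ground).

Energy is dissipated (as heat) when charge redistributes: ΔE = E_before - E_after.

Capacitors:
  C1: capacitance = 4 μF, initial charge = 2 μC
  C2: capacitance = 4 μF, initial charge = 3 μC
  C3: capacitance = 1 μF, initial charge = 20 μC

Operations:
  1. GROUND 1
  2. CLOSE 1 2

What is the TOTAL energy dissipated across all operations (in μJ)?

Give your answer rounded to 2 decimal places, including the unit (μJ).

Answer: 1.06 μJ

Derivation:
Initial: C1(4μF, Q=2μC, V=0.50V), C2(4μF, Q=3μC, V=0.75V), C3(1μF, Q=20μC, V=20.00V)
Op 1: GROUND 1: Q1=0; energy lost=0.500
Op 2: CLOSE 1-2: Q_total=3.00, C_total=8.00, V=0.38; Q1=1.50, Q2=1.50; dissipated=0.562
Total dissipated: 1.062 μJ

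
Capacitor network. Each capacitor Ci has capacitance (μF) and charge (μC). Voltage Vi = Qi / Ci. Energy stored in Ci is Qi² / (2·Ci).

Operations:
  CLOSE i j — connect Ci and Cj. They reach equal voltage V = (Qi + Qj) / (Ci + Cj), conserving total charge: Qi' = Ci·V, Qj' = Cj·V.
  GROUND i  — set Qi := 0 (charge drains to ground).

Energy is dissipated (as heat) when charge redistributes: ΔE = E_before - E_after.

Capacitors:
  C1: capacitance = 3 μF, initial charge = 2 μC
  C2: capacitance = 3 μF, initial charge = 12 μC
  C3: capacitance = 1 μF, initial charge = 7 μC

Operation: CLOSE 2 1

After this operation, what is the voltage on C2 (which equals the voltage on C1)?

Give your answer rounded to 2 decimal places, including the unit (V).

Answer: 2.33 V

Derivation:
Initial: C1(3μF, Q=2μC, V=0.67V), C2(3μF, Q=12μC, V=4.00V), C3(1μF, Q=7μC, V=7.00V)
Op 1: CLOSE 2-1: Q_total=14.00, C_total=6.00, V=2.33; Q2=7.00, Q1=7.00; dissipated=8.333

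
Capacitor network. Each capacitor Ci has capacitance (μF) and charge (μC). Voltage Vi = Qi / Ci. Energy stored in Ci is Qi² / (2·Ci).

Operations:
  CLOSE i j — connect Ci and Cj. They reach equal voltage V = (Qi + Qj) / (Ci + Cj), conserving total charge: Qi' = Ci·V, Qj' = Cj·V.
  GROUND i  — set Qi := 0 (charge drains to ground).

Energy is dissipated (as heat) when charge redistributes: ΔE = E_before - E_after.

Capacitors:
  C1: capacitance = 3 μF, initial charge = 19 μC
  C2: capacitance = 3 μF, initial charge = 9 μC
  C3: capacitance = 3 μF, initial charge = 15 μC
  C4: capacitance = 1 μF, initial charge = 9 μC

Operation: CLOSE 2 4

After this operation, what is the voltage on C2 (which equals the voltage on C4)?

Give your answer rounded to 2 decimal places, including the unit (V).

Initial: C1(3μF, Q=19μC, V=6.33V), C2(3μF, Q=9μC, V=3.00V), C3(3μF, Q=15μC, V=5.00V), C4(1μF, Q=9μC, V=9.00V)
Op 1: CLOSE 2-4: Q_total=18.00, C_total=4.00, V=4.50; Q2=13.50, Q4=4.50; dissipated=13.500

Answer: 4.50 V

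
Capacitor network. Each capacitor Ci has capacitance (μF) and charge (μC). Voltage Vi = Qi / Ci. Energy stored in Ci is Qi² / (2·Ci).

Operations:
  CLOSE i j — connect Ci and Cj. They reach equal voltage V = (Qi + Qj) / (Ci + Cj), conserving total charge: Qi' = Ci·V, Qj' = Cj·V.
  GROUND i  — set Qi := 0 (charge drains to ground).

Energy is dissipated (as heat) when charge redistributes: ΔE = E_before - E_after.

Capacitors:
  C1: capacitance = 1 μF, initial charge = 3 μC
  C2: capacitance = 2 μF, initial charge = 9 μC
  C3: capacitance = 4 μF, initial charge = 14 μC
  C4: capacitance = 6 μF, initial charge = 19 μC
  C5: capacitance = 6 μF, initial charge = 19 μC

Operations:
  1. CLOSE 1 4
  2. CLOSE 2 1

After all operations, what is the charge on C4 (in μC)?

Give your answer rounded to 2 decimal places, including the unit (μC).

Initial: C1(1μF, Q=3μC, V=3.00V), C2(2μF, Q=9μC, V=4.50V), C3(4μF, Q=14μC, V=3.50V), C4(6μF, Q=19μC, V=3.17V), C5(6μF, Q=19μC, V=3.17V)
Op 1: CLOSE 1-4: Q_total=22.00, C_total=7.00, V=3.14; Q1=3.14, Q4=18.86; dissipated=0.012
Op 2: CLOSE 2-1: Q_total=12.14, C_total=3.00, V=4.05; Q2=8.10, Q1=4.05; dissipated=0.614
Final charges: Q1=4.05, Q2=8.10, Q3=14.00, Q4=18.86, Q5=19.00

Answer: 18.86 μC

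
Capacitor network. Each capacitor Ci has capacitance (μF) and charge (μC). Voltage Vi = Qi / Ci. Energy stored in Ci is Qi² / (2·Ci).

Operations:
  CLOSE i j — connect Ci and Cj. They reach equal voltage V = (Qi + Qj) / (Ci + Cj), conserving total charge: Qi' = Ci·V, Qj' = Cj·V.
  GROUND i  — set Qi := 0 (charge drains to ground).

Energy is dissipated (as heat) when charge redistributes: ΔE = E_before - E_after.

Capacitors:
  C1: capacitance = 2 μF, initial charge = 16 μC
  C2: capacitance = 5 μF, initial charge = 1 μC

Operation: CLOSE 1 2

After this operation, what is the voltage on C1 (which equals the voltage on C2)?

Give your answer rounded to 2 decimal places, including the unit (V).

Initial: C1(2μF, Q=16μC, V=8.00V), C2(5μF, Q=1μC, V=0.20V)
Op 1: CLOSE 1-2: Q_total=17.00, C_total=7.00, V=2.43; Q1=4.86, Q2=12.14; dissipated=43.457

Answer: 2.43 V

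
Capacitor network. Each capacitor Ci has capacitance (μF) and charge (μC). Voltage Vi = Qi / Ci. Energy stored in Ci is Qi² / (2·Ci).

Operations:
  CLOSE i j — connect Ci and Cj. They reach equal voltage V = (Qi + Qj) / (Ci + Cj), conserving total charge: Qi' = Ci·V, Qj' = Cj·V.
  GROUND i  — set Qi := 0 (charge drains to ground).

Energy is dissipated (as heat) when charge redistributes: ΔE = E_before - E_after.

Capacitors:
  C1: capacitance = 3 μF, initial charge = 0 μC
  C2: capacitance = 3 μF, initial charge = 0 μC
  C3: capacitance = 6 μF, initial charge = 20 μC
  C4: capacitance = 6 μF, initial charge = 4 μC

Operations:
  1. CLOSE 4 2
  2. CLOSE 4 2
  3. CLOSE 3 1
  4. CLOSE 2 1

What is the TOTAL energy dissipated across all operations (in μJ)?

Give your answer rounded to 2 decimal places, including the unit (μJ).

Initial: C1(3μF, Q=0μC, V=0.00V), C2(3μF, Q=0μC, V=0.00V), C3(6μF, Q=20μC, V=3.33V), C4(6μF, Q=4μC, V=0.67V)
Op 1: CLOSE 4-2: Q_total=4.00, C_total=9.00, V=0.44; Q4=2.67, Q2=1.33; dissipated=0.444
Op 2: CLOSE 4-2: Q_total=4.00, C_total=9.00, V=0.44; Q4=2.67, Q2=1.33; dissipated=0.000
Op 3: CLOSE 3-1: Q_total=20.00, C_total=9.00, V=2.22; Q3=13.33, Q1=6.67; dissipated=11.111
Op 4: CLOSE 2-1: Q_total=8.00, C_total=6.00, V=1.33; Q2=4.00, Q1=4.00; dissipated=2.370
Total dissipated: 13.926 μJ

Answer: 13.93 μJ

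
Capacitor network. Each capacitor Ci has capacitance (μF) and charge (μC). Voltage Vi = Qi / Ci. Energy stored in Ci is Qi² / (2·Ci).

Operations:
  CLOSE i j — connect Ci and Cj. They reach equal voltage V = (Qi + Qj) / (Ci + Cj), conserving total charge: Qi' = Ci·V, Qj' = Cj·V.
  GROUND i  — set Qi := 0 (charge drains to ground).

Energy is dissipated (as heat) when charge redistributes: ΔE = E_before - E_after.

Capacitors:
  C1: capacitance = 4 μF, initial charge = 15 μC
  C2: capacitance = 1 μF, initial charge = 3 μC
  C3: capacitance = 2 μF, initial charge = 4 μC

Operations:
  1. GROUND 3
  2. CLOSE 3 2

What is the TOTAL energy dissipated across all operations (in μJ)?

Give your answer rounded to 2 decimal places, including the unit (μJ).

Initial: C1(4μF, Q=15μC, V=3.75V), C2(1μF, Q=3μC, V=3.00V), C3(2μF, Q=4μC, V=2.00V)
Op 1: GROUND 3: Q3=0; energy lost=4.000
Op 2: CLOSE 3-2: Q_total=3.00, C_total=3.00, V=1.00; Q3=2.00, Q2=1.00; dissipated=3.000
Total dissipated: 7.000 μJ

Answer: 7.00 μJ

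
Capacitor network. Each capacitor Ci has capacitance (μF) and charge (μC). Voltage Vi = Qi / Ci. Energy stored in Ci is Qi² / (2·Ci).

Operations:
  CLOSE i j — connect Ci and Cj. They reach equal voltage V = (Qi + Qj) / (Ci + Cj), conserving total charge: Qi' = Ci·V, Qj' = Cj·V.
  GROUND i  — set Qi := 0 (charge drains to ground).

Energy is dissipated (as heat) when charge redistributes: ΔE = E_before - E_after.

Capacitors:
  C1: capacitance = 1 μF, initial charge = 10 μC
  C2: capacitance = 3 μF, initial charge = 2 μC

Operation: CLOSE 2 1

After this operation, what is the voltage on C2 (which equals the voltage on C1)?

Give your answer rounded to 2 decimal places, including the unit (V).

Answer: 3.00 V

Derivation:
Initial: C1(1μF, Q=10μC, V=10.00V), C2(3μF, Q=2μC, V=0.67V)
Op 1: CLOSE 2-1: Q_total=12.00, C_total=4.00, V=3.00; Q2=9.00, Q1=3.00; dissipated=32.667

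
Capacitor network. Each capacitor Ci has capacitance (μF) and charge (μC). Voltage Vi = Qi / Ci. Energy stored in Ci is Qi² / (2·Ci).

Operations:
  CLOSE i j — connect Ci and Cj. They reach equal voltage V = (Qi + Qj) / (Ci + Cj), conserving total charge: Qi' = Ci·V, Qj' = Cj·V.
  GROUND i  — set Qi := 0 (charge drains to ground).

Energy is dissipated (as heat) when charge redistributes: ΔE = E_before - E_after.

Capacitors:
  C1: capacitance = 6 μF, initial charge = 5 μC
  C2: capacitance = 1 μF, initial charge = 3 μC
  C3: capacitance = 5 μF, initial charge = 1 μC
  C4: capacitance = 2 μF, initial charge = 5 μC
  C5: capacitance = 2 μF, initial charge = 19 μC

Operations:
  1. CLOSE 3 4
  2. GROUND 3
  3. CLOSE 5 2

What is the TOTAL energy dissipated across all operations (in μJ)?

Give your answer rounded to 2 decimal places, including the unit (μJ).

Answer: 19.70 μJ

Derivation:
Initial: C1(6μF, Q=5μC, V=0.83V), C2(1μF, Q=3μC, V=3.00V), C3(5μF, Q=1μC, V=0.20V), C4(2μF, Q=5μC, V=2.50V), C5(2μF, Q=19μC, V=9.50V)
Op 1: CLOSE 3-4: Q_total=6.00, C_total=7.00, V=0.86; Q3=4.29, Q4=1.71; dissipated=3.779
Op 2: GROUND 3: Q3=0; energy lost=1.837
Op 3: CLOSE 5-2: Q_total=22.00, C_total=3.00, V=7.33; Q5=14.67, Q2=7.33; dissipated=14.083
Total dissipated: 19.699 μJ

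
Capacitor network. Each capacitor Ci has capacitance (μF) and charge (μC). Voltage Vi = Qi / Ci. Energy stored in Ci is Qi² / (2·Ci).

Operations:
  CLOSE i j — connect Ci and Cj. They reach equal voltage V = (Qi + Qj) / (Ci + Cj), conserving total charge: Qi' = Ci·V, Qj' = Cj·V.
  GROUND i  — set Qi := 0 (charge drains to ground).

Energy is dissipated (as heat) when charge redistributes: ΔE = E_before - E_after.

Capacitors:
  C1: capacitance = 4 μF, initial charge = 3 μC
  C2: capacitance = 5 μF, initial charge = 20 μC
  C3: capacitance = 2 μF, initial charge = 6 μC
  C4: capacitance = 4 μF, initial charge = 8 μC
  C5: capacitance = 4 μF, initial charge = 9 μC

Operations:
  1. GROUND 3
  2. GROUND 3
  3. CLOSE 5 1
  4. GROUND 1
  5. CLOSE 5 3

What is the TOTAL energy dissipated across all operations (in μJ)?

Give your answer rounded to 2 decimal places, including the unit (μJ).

Initial: C1(4μF, Q=3μC, V=0.75V), C2(5μF, Q=20μC, V=4.00V), C3(2μF, Q=6μC, V=3.00V), C4(4μF, Q=8μC, V=2.00V), C5(4μF, Q=9μC, V=2.25V)
Op 1: GROUND 3: Q3=0; energy lost=9.000
Op 2: GROUND 3: Q3=0; energy lost=0.000
Op 3: CLOSE 5-1: Q_total=12.00, C_total=8.00, V=1.50; Q5=6.00, Q1=6.00; dissipated=2.250
Op 4: GROUND 1: Q1=0; energy lost=4.500
Op 5: CLOSE 5-3: Q_total=6.00, C_total=6.00, V=1.00; Q5=4.00, Q3=2.00; dissipated=1.500
Total dissipated: 17.250 μJ

Answer: 17.25 μJ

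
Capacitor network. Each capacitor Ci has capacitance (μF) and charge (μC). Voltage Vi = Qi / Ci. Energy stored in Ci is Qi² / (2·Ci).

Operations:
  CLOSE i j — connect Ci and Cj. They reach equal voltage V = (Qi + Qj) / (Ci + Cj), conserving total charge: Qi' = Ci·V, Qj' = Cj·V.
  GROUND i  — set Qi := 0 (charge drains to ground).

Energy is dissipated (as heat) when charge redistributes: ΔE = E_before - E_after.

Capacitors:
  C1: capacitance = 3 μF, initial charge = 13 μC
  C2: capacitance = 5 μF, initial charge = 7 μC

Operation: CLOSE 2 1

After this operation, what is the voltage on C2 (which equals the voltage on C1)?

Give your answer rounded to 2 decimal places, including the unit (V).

Initial: C1(3μF, Q=13μC, V=4.33V), C2(5μF, Q=7μC, V=1.40V)
Op 1: CLOSE 2-1: Q_total=20.00, C_total=8.00, V=2.50; Q2=12.50, Q1=7.50; dissipated=8.067

Answer: 2.50 V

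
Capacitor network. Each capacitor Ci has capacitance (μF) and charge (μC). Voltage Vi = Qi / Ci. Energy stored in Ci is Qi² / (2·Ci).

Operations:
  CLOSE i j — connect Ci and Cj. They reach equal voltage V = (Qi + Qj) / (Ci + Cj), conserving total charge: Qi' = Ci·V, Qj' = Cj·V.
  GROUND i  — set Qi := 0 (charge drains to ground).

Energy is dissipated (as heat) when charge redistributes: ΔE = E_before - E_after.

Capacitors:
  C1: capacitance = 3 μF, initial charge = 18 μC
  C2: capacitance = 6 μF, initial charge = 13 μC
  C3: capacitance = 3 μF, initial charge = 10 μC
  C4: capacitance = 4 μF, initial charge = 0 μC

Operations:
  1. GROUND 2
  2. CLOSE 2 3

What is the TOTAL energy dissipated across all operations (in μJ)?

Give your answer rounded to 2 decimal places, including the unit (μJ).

Answer: 25.19 μJ

Derivation:
Initial: C1(3μF, Q=18μC, V=6.00V), C2(6μF, Q=13μC, V=2.17V), C3(3μF, Q=10μC, V=3.33V), C4(4μF, Q=0μC, V=0.00V)
Op 1: GROUND 2: Q2=0; energy lost=14.083
Op 2: CLOSE 2-3: Q_total=10.00, C_total=9.00, V=1.11; Q2=6.67, Q3=3.33; dissipated=11.111
Total dissipated: 25.194 μJ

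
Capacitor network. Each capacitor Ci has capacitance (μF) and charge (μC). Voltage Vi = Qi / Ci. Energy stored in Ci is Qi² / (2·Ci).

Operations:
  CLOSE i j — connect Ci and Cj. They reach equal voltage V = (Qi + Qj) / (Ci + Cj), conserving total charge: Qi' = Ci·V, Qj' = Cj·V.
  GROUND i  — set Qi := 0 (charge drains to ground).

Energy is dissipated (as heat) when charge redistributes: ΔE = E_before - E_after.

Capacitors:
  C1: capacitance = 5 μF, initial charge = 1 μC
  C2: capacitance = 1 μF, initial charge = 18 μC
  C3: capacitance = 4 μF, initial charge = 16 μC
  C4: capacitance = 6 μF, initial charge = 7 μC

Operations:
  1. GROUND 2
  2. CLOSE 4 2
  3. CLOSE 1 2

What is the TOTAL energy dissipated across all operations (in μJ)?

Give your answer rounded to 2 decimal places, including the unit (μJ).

Answer: 162.85 μJ

Derivation:
Initial: C1(5μF, Q=1μC, V=0.20V), C2(1μF, Q=18μC, V=18.00V), C3(4μF, Q=16μC, V=4.00V), C4(6μF, Q=7μC, V=1.17V)
Op 1: GROUND 2: Q2=0; energy lost=162.000
Op 2: CLOSE 4-2: Q_total=7.00, C_total=7.00, V=1.00; Q4=6.00, Q2=1.00; dissipated=0.583
Op 3: CLOSE 1-2: Q_total=2.00, C_total=6.00, V=0.33; Q1=1.67, Q2=0.33; dissipated=0.267
Total dissipated: 162.850 μJ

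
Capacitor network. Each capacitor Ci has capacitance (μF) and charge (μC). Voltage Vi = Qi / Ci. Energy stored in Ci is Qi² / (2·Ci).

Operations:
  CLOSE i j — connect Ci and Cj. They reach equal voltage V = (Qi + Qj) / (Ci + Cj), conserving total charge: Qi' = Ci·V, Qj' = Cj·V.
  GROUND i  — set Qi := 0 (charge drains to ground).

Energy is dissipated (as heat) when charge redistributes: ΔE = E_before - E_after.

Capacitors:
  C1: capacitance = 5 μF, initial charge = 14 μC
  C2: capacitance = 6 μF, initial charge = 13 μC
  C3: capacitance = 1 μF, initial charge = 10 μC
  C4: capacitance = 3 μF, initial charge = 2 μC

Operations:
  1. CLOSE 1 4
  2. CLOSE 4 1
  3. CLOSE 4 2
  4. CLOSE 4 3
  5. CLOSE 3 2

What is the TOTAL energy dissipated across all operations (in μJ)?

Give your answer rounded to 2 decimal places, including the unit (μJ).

Answer: 29.30 μJ

Derivation:
Initial: C1(5μF, Q=14μC, V=2.80V), C2(6μF, Q=13μC, V=2.17V), C3(1μF, Q=10μC, V=10.00V), C4(3μF, Q=2μC, V=0.67V)
Op 1: CLOSE 1-4: Q_total=16.00, C_total=8.00, V=2.00; Q1=10.00, Q4=6.00; dissipated=4.267
Op 2: CLOSE 4-1: Q_total=16.00, C_total=8.00, V=2.00; Q4=6.00, Q1=10.00; dissipated=0.000
Op 3: CLOSE 4-2: Q_total=19.00, C_total=9.00, V=2.11; Q4=6.33, Q2=12.67; dissipated=0.028
Op 4: CLOSE 4-3: Q_total=16.33, C_total=4.00, V=4.08; Q4=12.25, Q3=4.08; dissipated=23.338
Op 5: CLOSE 3-2: Q_total=16.75, C_total=7.00, V=2.39; Q3=2.39, Q2=14.36; dissipated=1.667
Total dissipated: 29.299 μJ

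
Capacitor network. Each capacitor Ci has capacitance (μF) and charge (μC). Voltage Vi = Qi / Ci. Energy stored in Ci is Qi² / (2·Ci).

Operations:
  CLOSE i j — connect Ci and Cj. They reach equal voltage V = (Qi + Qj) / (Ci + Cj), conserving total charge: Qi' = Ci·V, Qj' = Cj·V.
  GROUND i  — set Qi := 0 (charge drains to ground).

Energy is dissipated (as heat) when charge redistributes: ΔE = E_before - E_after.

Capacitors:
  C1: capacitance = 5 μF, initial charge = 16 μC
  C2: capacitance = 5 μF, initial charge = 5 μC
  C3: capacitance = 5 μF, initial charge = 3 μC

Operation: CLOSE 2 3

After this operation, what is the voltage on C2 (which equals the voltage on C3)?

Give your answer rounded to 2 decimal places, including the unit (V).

Initial: C1(5μF, Q=16μC, V=3.20V), C2(5μF, Q=5μC, V=1.00V), C3(5μF, Q=3μC, V=0.60V)
Op 1: CLOSE 2-3: Q_total=8.00, C_total=10.00, V=0.80; Q2=4.00, Q3=4.00; dissipated=0.200

Answer: 0.80 V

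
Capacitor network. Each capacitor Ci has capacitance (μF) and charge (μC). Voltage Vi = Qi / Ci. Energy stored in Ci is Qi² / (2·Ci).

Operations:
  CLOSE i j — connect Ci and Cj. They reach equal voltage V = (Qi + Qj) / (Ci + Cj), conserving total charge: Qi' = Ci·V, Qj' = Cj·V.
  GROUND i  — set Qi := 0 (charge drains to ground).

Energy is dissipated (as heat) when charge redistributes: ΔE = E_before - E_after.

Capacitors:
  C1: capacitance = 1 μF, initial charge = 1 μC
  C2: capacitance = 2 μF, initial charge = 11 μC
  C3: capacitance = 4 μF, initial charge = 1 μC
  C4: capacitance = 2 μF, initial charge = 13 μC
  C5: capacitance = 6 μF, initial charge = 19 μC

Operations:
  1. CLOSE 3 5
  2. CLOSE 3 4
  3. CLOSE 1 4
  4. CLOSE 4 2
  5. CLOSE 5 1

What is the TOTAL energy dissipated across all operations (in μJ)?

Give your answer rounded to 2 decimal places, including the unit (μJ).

Answer: 30.00 μJ

Derivation:
Initial: C1(1μF, Q=1μC, V=1.00V), C2(2μF, Q=11μC, V=5.50V), C3(4μF, Q=1μC, V=0.25V), C4(2μF, Q=13μC, V=6.50V), C5(6μF, Q=19μC, V=3.17V)
Op 1: CLOSE 3-5: Q_total=20.00, C_total=10.00, V=2.00; Q3=8.00, Q5=12.00; dissipated=10.208
Op 2: CLOSE 3-4: Q_total=21.00, C_total=6.00, V=3.50; Q3=14.00, Q4=7.00; dissipated=13.500
Op 3: CLOSE 1-4: Q_total=8.00, C_total=3.00, V=2.67; Q1=2.67, Q4=5.33; dissipated=2.083
Op 4: CLOSE 4-2: Q_total=16.33, C_total=4.00, V=4.08; Q4=8.17, Q2=8.17; dissipated=4.014
Op 5: CLOSE 5-1: Q_total=14.67, C_total=7.00, V=2.10; Q5=12.57, Q1=2.10; dissipated=0.190
Total dissipated: 29.996 μJ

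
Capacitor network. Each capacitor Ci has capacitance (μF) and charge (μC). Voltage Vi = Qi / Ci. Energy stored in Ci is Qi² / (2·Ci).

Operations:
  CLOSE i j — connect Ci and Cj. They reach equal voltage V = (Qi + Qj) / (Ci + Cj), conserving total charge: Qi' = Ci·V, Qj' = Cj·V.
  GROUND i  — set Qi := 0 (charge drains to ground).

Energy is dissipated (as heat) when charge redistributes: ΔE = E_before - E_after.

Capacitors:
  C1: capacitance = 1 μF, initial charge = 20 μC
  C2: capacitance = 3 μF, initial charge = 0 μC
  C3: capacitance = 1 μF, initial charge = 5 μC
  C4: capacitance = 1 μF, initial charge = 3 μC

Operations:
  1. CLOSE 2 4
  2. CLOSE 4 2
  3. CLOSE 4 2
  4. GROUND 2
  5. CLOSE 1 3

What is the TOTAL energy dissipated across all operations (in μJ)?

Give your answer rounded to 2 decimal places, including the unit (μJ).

Initial: C1(1μF, Q=20μC, V=20.00V), C2(3μF, Q=0μC, V=0.00V), C3(1μF, Q=5μC, V=5.00V), C4(1μF, Q=3μC, V=3.00V)
Op 1: CLOSE 2-4: Q_total=3.00, C_total=4.00, V=0.75; Q2=2.25, Q4=0.75; dissipated=3.375
Op 2: CLOSE 4-2: Q_total=3.00, C_total=4.00, V=0.75; Q4=0.75, Q2=2.25; dissipated=0.000
Op 3: CLOSE 4-2: Q_total=3.00, C_total=4.00, V=0.75; Q4=0.75, Q2=2.25; dissipated=0.000
Op 4: GROUND 2: Q2=0; energy lost=0.844
Op 5: CLOSE 1-3: Q_total=25.00, C_total=2.00, V=12.50; Q1=12.50, Q3=12.50; dissipated=56.250
Total dissipated: 60.469 μJ

Answer: 60.47 μJ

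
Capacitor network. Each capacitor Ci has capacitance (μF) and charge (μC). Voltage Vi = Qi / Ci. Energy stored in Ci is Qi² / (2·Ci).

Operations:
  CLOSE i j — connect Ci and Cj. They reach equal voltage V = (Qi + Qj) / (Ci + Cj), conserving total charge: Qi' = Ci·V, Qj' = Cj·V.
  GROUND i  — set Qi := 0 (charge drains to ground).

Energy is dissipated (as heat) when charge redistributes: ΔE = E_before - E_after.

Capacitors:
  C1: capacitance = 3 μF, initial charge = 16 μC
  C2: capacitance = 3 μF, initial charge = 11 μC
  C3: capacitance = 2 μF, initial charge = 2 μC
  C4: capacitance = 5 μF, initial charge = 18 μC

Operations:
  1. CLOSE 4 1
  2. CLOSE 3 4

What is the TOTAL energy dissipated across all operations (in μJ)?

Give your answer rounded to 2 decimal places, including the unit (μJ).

Initial: C1(3μF, Q=16μC, V=5.33V), C2(3μF, Q=11μC, V=3.67V), C3(2μF, Q=2μC, V=1.00V), C4(5μF, Q=18μC, V=3.60V)
Op 1: CLOSE 4-1: Q_total=34.00, C_total=8.00, V=4.25; Q4=21.25, Q1=12.75; dissipated=2.817
Op 2: CLOSE 3-4: Q_total=23.25, C_total=7.00, V=3.32; Q3=6.64, Q4=16.61; dissipated=7.545
Total dissipated: 10.361 μJ

Answer: 10.36 μJ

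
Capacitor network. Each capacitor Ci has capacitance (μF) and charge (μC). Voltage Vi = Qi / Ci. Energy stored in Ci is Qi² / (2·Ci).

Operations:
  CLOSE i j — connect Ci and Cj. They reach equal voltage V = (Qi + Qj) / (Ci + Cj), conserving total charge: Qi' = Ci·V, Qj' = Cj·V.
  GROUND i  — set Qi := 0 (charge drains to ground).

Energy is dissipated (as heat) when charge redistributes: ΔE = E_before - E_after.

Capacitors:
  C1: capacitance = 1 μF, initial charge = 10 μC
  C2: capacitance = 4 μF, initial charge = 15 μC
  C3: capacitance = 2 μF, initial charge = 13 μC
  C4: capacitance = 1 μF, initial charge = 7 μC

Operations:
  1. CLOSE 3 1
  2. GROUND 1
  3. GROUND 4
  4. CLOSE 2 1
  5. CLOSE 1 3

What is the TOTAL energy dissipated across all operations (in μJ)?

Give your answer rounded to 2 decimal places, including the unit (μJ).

Answer: 70.86 μJ

Derivation:
Initial: C1(1μF, Q=10μC, V=10.00V), C2(4μF, Q=15μC, V=3.75V), C3(2μF, Q=13μC, V=6.50V), C4(1μF, Q=7μC, V=7.00V)
Op 1: CLOSE 3-1: Q_total=23.00, C_total=3.00, V=7.67; Q3=15.33, Q1=7.67; dissipated=4.083
Op 2: GROUND 1: Q1=0; energy lost=29.389
Op 3: GROUND 4: Q4=0; energy lost=24.500
Op 4: CLOSE 2-1: Q_total=15.00, C_total=5.00, V=3.00; Q2=12.00, Q1=3.00; dissipated=5.625
Op 5: CLOSE 1-3: Q_total=18.33, C_total=3.00, V=6.11; Q1=6.11, Q3=12.22; dissipated=7.259
Total dissipated: 70.856 μJ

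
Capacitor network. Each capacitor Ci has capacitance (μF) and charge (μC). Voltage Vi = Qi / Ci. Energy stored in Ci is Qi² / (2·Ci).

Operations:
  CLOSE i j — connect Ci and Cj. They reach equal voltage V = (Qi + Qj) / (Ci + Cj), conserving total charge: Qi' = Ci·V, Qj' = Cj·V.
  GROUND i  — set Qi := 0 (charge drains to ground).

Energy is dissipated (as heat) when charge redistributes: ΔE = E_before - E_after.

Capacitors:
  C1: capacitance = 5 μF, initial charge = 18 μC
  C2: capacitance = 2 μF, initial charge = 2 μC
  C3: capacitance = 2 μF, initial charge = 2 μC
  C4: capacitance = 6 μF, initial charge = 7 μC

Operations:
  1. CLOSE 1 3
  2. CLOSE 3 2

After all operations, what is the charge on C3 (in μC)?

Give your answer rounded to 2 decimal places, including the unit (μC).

Initial: C1(5μF, Q=18μC, V=3.60V), C2(2μF, Q=2μC, V=1.00V), C3(2μF, Q=2μC, V=1.00V), C4(6μF, Q=7μC, V=1.17V)
Op 1: CLOSE 1-3: Q_total=20.00, C_total=7.00, V=2.86; Q1=14.29, Q3=5.71; dissipated=4.829
Op 2: CLOSE 3-2: Q_total=7.71, C_total=4.00, V=1.93; Q3=3.86, Q2=3.86; dissipated=1.724
Final charges: Q1=14.29, Q2=3.86, Q3=3.86, Q4=7.00

Answer: 3.86 μC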